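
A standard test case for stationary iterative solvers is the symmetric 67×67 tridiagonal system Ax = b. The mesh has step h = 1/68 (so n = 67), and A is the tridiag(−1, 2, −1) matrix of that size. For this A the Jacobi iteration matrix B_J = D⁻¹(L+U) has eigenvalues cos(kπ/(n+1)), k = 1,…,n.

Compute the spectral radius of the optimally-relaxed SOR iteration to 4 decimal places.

ρ_SOR = 0.9117

ρ_J = max_k |cos(kπ/68)| = cos(π/68) = 0.9989
√(1 − cos²(π/68)) = sin(π/68) ≈ 0.04618.
Young: ω* = 2/(1+√(1−ρ_J²)) = 2/(1+0.04618) = 2/1.04618 = 1.9117.
At ω = 1.9117 every |λ(B_ω)| = ω−1, so ρ_SOR = 0.9117.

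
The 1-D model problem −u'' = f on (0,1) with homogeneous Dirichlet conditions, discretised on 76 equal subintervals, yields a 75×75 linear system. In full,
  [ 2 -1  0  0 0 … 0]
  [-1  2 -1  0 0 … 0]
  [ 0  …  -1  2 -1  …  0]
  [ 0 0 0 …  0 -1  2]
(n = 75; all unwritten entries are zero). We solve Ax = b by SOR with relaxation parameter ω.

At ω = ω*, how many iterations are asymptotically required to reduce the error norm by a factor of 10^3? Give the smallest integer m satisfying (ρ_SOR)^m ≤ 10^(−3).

spectrum of D⁻¹(L+U) = {cos(kπ/76) : 1≤k≤75}; ρ_J = cos(π/76) = 0.9991458.
√(1−ρ_J²) simplifies to sin(π/76) = 0.0413250.
ω* = 2/(1 + 0.0413250) = 2/1.0413250 = 1.9206300.
and ρ(B_{ω*}) = 1.9206300 − 1 = 0.9206300.
Need (0.9206300)^m ≤ 10^(−3): m ≥ 3·ln10/|ln 0.9206300| = 6.90776/0.0826971 = 83.531 ⇒ m = 84.

m = 84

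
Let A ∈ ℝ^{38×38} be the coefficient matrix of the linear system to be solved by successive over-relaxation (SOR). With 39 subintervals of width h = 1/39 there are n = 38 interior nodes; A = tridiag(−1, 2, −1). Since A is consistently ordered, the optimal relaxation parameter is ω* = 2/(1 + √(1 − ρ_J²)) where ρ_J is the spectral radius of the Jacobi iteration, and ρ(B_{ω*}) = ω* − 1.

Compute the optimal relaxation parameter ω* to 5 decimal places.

ω* = 1.85105

[ρ_J] n=38: ρ(B_J) = cos(π/(n+1)) = cos(π/39) = 0.99676.
√(1 − cos²(π/39)) = sin(π/39) ≈ 0.080467.
Then 2/(1+√(1−ρ_J²)) = 2/(1+0.080467); ω* = 2/1.080467 = 1.85105.
[ρ_SOR] ω* − 1 = 0.85105.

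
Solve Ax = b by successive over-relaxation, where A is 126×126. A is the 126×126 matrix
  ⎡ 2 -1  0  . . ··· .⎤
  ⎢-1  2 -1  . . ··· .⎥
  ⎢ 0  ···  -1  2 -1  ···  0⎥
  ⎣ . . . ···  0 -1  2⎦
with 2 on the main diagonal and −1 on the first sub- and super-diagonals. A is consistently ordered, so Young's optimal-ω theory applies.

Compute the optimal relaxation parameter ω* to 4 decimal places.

ρ_J = max_k |cos(kπ/127)| = cos(π/127) = 0.9997
√(1 − cos²(π/127)) = sin(π/127) ≈ 0.02473.
Then 2/(1+√(1−ρ_J²)) = 2/(1+0.02473); ω* = 2/1.02473 = 1.9517.
At ω = 1.9517 every |λ(B_ω)| = ω−1, so ρ_SOR = 0.9517.

ω* = 1.9517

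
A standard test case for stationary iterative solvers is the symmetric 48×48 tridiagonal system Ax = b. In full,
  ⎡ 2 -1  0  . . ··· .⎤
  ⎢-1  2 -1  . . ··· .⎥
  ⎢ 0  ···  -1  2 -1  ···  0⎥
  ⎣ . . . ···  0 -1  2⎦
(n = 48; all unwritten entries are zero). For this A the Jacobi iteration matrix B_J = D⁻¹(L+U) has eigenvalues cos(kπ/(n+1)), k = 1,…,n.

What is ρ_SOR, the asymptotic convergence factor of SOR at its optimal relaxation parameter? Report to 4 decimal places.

ρ_SOR = 0.8796

B_J for the 48×48 system has eigenvalues cos(kπ/49); ρ_J = cos(π/49) = 0.9979.
√(1−ρ_J²) simplifies to sin(π/49) = 0.06407.
ω* = 2/(1+0.06407) = 1.8796
Hence ρ(B_{ω*}) = 1.8796 − 1 = 0.8796.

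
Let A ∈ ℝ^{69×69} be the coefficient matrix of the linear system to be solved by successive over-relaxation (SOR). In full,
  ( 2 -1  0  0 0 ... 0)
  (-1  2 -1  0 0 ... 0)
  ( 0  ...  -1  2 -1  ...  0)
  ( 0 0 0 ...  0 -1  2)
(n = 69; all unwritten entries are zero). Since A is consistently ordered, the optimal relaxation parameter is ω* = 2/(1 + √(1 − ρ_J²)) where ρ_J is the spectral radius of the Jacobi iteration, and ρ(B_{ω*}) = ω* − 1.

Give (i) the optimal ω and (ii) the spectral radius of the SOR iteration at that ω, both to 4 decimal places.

ω* = 1.9141, ρ_SOR = 0.9141

spectrum of D⁻¹(L+U) = {cos(kπ/70) : 1≤k≤69}; ρ_J = cos(π/70) = 0.9990.
√(1 − cos²(π/70)) = sin(π/70) ≈ 0.04486.
Then 2/(1+√(1−ρ_J²)) = 2/(1+0.04486); ω* = 2/1.04486 = 1.9141.
ρ(B_{ω*}) = ω*−1 = 0.9141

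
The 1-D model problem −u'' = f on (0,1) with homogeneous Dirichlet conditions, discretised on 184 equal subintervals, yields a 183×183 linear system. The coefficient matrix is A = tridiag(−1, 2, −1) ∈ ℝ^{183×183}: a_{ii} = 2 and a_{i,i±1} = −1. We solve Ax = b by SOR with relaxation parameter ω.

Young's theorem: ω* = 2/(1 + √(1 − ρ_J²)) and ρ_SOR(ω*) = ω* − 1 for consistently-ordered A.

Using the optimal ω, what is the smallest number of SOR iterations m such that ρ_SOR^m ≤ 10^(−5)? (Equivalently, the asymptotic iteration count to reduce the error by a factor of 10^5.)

½·tridiag(1,0,1) at n=183: λ_k = cos(kπ/184); max |λ| at k=1 ⇒ ρ_J = cos(π/184) ≈ 0.9998542.
root = sin(π/184) = 0.0170730  (since 1−cos² = sin²).
So ω* = 2/1.0170730 = 1.9664272 (Young).
ρ(B_{ω*}) = ω*−1 = 0.9664272
m ≥ 5·ln10 / (−ln 0.9664272) = 337.134; smallest integer m = 338.

m = 338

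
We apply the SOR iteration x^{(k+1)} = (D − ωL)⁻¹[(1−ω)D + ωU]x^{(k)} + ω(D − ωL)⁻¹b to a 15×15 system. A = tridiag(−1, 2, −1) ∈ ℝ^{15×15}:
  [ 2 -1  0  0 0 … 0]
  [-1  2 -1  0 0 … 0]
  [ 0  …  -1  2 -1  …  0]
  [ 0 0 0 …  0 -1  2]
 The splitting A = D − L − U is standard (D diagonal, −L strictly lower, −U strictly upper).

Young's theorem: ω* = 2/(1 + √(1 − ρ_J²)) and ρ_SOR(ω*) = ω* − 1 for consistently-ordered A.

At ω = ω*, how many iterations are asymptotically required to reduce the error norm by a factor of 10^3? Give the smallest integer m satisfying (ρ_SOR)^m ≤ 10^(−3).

m = 18

spectrum of D⁻¹(L+U) = {cos(kπ/16) : 1≤k≤15}; ρ_J = cos(π/16) = 0.9807853.
√(1 − cos²(π/16)) = sin(π/16) ≈ 0.1950903.
ω* = 2 / (1 + 0.1950903) = 2 / 1.1950903 ≈ 1.6735137.
and ρ(B_{ω*}) = 1.6735137 − 1 = 0.6735137.
m ≥ 3·ln10 / (−ln 0.6735137) = 17.477; smallest integer m = 18.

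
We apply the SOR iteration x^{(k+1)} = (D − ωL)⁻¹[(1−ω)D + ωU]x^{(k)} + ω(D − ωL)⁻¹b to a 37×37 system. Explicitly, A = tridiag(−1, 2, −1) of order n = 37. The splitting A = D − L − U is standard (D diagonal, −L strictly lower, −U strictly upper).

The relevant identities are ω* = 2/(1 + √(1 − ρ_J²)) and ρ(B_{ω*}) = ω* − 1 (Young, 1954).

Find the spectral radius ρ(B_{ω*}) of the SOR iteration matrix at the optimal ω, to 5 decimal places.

[ρ_J] n=37: ρ(B_J) = cos(π/(n+1)) = cos(π/38) = 0.99658.
root = sin(π/38) = 0.082579  (since 1−cos² = sin²).
Then 2/(1+√(1−ρ_J²)) = 2/(1+0.082579); ω* = 2/1.082579 = 1.84744.
ρ_SOR = ω* − 1 = 1.84744 − 1 = 0.84744.

ρ_SOR = 0.84744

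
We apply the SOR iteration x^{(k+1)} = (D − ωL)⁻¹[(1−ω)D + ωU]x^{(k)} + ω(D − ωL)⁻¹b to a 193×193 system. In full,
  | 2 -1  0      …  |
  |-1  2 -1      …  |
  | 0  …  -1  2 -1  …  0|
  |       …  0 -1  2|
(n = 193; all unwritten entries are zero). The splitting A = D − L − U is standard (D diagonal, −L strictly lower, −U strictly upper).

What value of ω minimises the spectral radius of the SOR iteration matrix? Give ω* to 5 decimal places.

n=193: λ(B_J) = 1 − λ(A)/2 = cos(kπ/194); k=1 gives ρ_J = 0.99987.
√(1−ρ_J²) = |sin(π/194)| = 0.016193
ω* = 2/(1 + 0.016193) = 2/1.016193 = 1.96813.
ρ_SOR = ω* − 1 ≈ 0.96813.

ω* = 1.96813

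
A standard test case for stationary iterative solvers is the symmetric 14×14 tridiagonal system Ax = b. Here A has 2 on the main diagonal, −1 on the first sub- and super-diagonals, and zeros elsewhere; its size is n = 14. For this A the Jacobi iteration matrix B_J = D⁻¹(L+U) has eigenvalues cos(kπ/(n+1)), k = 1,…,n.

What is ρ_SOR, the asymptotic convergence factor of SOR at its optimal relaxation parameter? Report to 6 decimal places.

ρ_SOR = 0.655750

[ρ_J] n=14: ρ(B_J) = cos(π/(n+1)) = cos(π/15) = 0.978148.
1 − cos²(π/15) = sin²(π/15) ⇒ √(1−ρ_J²) = sin(π/15) = 0.2079117.
So ω* = 2/1.2079117 = 1.655750 (Young).
At ω = 1.655750 every |λ(B_ω)| = ω−1, so ρ_SOR = 0.655750.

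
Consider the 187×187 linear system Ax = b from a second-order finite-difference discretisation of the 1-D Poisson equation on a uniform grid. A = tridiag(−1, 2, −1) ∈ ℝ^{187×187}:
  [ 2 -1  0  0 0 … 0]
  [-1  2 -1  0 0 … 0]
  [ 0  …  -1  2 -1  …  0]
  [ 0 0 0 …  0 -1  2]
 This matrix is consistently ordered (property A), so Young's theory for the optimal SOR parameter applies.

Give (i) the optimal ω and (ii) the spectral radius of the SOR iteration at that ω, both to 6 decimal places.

ω* = 1.967130, ρ_SOR = 0.967130

ρ_J = max_k |cos(kπ/188)| = cos(π/188) = 0.999860
√(1−ρ_J²) simplifies to sin(π/188) = 0.0167098.
Young: ω* = 2/(1+√(1−ρ_J²)) = 2/(1+0.0167098) = 2/1.0167098 = 1.967130.
ρ(B_{ω*}) = ω*−1 = 0.967130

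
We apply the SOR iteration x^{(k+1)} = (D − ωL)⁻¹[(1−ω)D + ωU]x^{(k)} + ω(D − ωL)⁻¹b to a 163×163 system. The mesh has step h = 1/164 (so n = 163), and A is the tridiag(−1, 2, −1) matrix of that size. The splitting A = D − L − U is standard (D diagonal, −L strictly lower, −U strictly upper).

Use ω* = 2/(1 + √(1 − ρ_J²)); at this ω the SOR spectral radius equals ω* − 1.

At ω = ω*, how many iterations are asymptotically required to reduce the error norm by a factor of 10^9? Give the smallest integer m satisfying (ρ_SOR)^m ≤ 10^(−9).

m = 541

ρ_J = max_k |cos(kπ/164)| = cos(π/164) = 0.9998165
√(1−ρ_J²) simplifies to sin(π/164) = 0.0191549.
So ω* = 2/1.0191549 = 1.9624102 (Young).
At ω = 1.9624102 every |λ(B_ω)| = ω−1, so ρ_SOR = 0.9624102.
For 9 digits: m = 9·ln10 / (−ln 0.9624102) = 20.7233/0.0383145 = 540.874; round up → m = 541.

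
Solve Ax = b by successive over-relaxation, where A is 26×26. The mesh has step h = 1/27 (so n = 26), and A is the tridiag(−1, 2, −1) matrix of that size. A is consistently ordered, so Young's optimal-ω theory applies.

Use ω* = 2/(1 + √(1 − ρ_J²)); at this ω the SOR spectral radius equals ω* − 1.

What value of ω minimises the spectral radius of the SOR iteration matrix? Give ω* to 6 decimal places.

½·tridiag(1,0,1) at n=26: λ_k = cos(kπ/27); max |λ| at k=1 ⇒ ρ_J = cos(π/27) ≈ 0.993238.
root = sin(π/27) = 0.1160929  (since 1−cos² = sin²).
Young: ω* = 2/(1+√(1−ρ_J²)) = 2/(1+0.1160929) = 2/1.1160929 = 1.791966.
Hence ρ(B_{ω*}) = 1.791966 − 1 = 0.791966.

ω* = 1.791966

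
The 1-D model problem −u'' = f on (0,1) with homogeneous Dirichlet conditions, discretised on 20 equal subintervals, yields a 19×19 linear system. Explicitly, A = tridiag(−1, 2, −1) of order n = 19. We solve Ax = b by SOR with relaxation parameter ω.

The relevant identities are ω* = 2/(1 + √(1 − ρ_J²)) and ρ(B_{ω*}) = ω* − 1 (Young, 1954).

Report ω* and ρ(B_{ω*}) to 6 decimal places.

ω* = 1.729454, ρ_SOR = 0.729454

n=19: λ(B_J) = 1 − λ(A)/2 = cos(kπ/20); k=1 gives ρ_J = 0.987688.
√(1 − cos²(π/20)) = sin(π/20) ≈ 0.1564345.
ω* = 2/(1+0.1564345) = 1.729454
At ω = 1.729454 every |λ(B_ω)| = ω−1, so ρ_SOR = 0.729454.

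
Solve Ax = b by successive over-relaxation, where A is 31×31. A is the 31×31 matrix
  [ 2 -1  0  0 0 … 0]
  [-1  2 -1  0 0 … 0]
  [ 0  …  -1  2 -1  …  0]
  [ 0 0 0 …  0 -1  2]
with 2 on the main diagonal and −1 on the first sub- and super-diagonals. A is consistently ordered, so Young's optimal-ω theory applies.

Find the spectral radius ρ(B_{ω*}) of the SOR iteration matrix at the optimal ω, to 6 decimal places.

B_J for the 31×31 system has eigenvalues cos(kπ/32); ρ_J = cos(π/32) = 0.995185.
1 − cos²(π/32) = sin²(π/32) ⇒ √(1−ρ_J²) = sin(π/32) = 0.0980171.
Then 2/(1+√(1−ρ_J²)) = 2/(1+0.0980171); ω* = 2/1.0980171 = 1.821465.
At ω = 1.821465 every |λ(B_ω)| = ω−1, so ρ_SOR = 0.821465.

ρ_SOR = 0.821465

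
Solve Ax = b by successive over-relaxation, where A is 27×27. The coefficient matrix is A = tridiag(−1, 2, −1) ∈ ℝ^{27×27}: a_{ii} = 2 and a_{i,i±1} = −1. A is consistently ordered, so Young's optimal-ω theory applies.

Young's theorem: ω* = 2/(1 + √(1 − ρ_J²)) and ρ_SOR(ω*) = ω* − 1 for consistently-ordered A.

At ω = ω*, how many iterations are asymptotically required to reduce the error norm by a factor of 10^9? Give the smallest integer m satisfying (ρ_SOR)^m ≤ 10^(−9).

m = 93

n=27: λ(B_J) = 1 − λ(A)/2 = cos(kπ/28); k=1 gives ρ_J = 0.9937122.
1 − cos²(π/28) = sin²(π/28) ⇒ √(1−ρ_J²) = sin(π/28) = 0.1119645.
[ω*] 2 ÷ (1 + 0.1119645) = 2 ÷ 1.1119645 = 1.7986186.
At ω = 1.7986186 every |λ(B_ω)| = ω−1, so ρ_SOR = 0.7986186.
Need (0.7986186)^m ≤ 10^(−9): m ≥ 9·ln10/|ln 0.7986186| = 20.7233/0.224872 = 92.156 ⇒ m = 93.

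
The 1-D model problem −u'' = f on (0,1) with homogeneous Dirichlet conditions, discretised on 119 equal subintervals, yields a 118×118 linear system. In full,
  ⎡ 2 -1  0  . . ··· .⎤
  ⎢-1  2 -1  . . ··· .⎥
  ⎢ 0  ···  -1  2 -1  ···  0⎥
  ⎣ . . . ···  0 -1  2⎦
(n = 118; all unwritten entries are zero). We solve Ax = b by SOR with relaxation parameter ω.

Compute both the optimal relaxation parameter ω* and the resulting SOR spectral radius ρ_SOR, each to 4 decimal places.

spectrum of D⁻¹(L+U) = {cos(kπ/119) : 1≤k≤118}; ρ_J = cos(π/119) = 0.9997.
root = sin(π/119) = 0.02640  (since 1−cos² = sin²).
[ω*] 2 ÷ (1 + 0.02640) = 2 ÷ 1.02640 = 1.9486.
ρ_SOR = ω* − 1 ≈ 0.9486.

ω* = 1.9486, ρ_SOR = 0.9486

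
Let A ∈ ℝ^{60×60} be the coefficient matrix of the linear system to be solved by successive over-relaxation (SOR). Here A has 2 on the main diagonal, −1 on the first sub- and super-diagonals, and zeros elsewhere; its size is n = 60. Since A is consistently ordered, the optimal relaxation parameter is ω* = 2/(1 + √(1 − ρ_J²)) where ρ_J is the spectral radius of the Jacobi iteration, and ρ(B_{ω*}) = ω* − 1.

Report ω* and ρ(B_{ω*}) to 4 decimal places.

½·tridiag(1,0,1) at n=60: λ_k = cos(kπ/61); max |λ| at k=1 ⇒ ρ_J = cos(π/61) ≈ 0.9987.
√(1 − cos²(π/61)) = sin(π/61) ≈ 0.05148.
[ω*] 2 ÷ (1 + 0.05148) = 2 ÷ 1.05148 = 1.9021.
and ρ(B_{ω*}) = 1.9021 − 1 = 0.9021.

ω* = 1.9021, ρ_SOR = 0.9021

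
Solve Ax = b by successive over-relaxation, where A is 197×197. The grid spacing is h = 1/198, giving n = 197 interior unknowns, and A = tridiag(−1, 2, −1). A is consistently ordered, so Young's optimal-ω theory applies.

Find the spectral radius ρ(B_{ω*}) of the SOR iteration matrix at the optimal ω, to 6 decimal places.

B_J for the 197×197 system has eigenvalues cos(kπ/198); ρ_J = cos(π/198) = 0.999874.
√(1−ρ_J²) simplifies to sin(π/198) = 0.0158660.
Then 2/(1+√(1−ρ_J²)) = 2/(1+0.0158660); ω* = 2/1.0158660 = 1.968764.
ρ_SOR = ω* − 1 = 1.968764 − 1 = 0.968764.

ρ_SOR = 0.968764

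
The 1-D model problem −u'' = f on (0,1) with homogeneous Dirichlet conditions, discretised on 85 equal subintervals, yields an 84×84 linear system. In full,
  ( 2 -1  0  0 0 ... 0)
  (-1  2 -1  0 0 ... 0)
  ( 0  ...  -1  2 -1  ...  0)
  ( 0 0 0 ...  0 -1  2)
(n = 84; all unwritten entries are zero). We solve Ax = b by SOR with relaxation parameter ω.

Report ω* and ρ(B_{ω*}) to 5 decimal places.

ω* = 1.92873, ρ_SOR = 0.92873

With n=84, ρ(Jacobi) = cos(π/85) = 0.99932.
√(1−ρ_J²) = |sin(π/85)| = 0.036951
Young: ω* = 2/(1+√(1−ρ_J²)) = 2/(1+0.036951) = 2/1.036951 = 1.92873.
Hence ρ(B_{ω*}) = 1.92873 − 1 = 0.92873.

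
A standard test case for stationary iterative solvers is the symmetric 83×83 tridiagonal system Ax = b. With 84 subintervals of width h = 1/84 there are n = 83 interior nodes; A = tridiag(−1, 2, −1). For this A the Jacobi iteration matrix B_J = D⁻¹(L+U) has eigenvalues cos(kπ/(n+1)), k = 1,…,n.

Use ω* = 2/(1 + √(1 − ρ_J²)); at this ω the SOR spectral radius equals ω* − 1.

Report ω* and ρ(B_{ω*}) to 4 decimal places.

ρ_J = max_k |cos(kπ/84)| = cos(π/84) = 0.9993
√(1−ρ_J²) = |sin(π/84)| = 0.03739
ω* = 2/(1+0.03739) = 1.9279
Hence ρ(B_{ω*}) = 1.9279 − 1 = 0.9279.

ω* = 1.9279, ρ_SOR = 0.9279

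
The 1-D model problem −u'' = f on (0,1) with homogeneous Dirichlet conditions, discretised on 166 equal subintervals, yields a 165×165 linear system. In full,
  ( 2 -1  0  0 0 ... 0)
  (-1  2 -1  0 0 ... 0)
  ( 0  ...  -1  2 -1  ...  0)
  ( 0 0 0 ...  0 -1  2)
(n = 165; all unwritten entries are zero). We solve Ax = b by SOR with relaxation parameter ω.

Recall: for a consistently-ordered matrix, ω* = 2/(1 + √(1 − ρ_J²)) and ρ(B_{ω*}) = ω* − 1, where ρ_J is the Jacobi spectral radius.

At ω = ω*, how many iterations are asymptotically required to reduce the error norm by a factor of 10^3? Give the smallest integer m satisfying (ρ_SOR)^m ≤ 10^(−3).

m = 183

B_J for the 165×165 system has eigenvalues cos(kπ/166); ρ_J = cos(π/166) = 0.9998209.
√(1−ρ_J²) simplifies to sin(π/166) = 0.0189241.
Young: ω* = 2/(1+√(1−ρ_J²)) = 2/(1+0.0189241) = 2/1.0189241 = 1.9628547.
ρ_SOR = ω* − 1 = 1.9628547 − 1 = 0.9628547.
For 3 digits: m = 3·ln10 / (−ln 0.9628547) = 6.90776/0.0378528 = 182.490; round up → m = 183.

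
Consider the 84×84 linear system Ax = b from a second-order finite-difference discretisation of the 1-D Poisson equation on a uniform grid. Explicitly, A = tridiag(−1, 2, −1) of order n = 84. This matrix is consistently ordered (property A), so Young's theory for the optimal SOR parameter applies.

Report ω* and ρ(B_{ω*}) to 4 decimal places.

ω* = 1.9287, ρ_SOR = 0.9287

spectrum of D⁻¹(L+U) = {cos(kπ/85) : 1≤k≤84}; ρ_J = cos(π/85) = 0.9993.
√(1−ρ_J²) simplifies to sin(π/85) = 0.03695.
Then 2/(1+√(1−ρ_J²)) = 2/(1+0.03695); ω* = 2/1.03695 = 1.9287.
At ω = 1.9287 every |λ(B_ω)| = ω−1, so ρ_SOR = 0.9287.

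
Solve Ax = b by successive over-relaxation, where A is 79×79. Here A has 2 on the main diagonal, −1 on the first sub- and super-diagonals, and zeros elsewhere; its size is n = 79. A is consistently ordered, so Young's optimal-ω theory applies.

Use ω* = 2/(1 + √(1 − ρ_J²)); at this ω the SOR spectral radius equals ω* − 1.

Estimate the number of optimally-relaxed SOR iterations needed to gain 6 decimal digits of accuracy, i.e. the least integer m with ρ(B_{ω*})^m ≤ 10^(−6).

With n=79, ρ(Jacobi) = cos(π/80) = 0.9992290.
1 − cos²(π/80) = sin²(π/80) ⇒ √(1−ρ_J²) = sin(π/80) = 0.0392598.
ω* = 2 / (1 + 0.0392598) = 2 / 1.0392598 ≈ 1.9244466.
At ω = 1.9244466 every |λ(B_ω)| = ω−1, so ρ_SOR = 0.9244466.
ρ_SOR^m ≤ 10^(−6) ⇔ m ≥ 6·ln10/(−ln 0.9244466) = 13.8155/0.07856 = 175.859; m = ⌈175.859⌉ = 176.

m = 176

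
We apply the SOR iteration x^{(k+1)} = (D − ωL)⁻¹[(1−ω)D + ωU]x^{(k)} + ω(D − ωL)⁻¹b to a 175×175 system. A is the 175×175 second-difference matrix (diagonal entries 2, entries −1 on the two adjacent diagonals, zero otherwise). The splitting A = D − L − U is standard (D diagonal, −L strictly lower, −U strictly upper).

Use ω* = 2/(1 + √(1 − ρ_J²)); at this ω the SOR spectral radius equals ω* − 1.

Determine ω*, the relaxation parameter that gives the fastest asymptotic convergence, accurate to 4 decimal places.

ρ_J = max_k |cos(kπ/176)| = cos(π/176) = 0.9998
root = sin(π/176) = 0.01785  (since 1−cos² = sin²).
ω* = 2 / (1 + 0.01785) = 2 / 1.01785 ≈ 1.9649.
ρ_SOR = ω* − 1 = 1.9649 − 1 = 0.9649.

ω* = 1.9649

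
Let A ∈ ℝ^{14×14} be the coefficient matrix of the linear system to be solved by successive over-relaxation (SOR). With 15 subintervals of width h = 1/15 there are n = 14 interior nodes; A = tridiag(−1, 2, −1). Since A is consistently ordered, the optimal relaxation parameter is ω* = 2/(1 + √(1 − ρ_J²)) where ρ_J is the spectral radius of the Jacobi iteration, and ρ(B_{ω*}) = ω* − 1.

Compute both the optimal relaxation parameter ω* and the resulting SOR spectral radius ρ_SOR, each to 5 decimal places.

[ρ_J] n=14: ρ(B_J) = cos(π/(n+1)) = cos(π/15) = 0.97815.
√(1 − cos²(π/15)) = sin(π/15) ≈ 0.207912.
ω* = 2/(1 + 0.207912) = 2/1.207912 = 1.65575.
ρ(B_{ω*}) = ω*−1 = 0.65575

ω* = 1.65575, ρ_SOR = 0.65575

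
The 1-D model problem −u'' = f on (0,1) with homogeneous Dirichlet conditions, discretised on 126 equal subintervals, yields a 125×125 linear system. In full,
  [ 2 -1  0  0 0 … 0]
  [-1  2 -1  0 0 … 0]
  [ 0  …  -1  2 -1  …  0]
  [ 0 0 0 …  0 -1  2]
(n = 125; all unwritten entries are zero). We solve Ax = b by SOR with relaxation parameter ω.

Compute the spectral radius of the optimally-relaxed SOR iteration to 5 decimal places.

½·tridiag(1,0,1) at n=125: λ_k = cos(kπ/126); max |λ| at k=1 ⇒ ρ_J = cos(π/126) ≈ 0.99969.
√(1 − cos²(π/126)) = sin(π/126) ≈ 0.024931.
Young: ω* = 2/(1+√(1−ρ_J²)) = 2/(1+0.024931) = 2/1.024931 = 1.95135.
ρ(B_{ω*}) = ω*−1 = 0.95135

ρ_SOR = 0.95135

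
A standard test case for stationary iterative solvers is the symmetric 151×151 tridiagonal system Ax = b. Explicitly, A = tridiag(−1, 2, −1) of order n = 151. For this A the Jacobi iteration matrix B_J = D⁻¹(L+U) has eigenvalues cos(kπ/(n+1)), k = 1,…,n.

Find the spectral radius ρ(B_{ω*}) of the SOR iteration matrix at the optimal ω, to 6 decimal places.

ρ_SOR = 0.959503

[ρ_J] n=151: ρ(B_J) = cos(π/(n+1)) = cos(π/152) = 0.999786.
1 − cos²(π/152) = sin²(π/152) ⇒ √(1−ρ_J²) = sin(π/152) = 0.0206669.
ω* = 2 / (1 + 0.0206669) = 2 / 1.0206669 ≈ 1.959503.
Hence ρ(B_{ω*}) = 1.959503 − 1 = 0.959503.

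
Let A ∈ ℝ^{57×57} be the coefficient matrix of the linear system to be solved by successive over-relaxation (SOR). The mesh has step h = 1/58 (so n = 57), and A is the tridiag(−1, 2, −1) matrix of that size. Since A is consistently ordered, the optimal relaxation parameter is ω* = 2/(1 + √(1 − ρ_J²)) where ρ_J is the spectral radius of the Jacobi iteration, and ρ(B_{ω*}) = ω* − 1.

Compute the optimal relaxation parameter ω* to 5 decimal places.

ω* = 1.89728

[ρ_J] n=57: ρ(B_J) = cos(π/(n+1)) = cos(π/58) = 0.99853.
root = sin(π/58) = 0.054139  (since 1−cos² = sin²).
[ω*] 2 ÷ (1 + 0.054139) = 2 ÷ 1.054139 = 1.89728.
ρ(B_{ω*}) = ω*−1 = 0.89728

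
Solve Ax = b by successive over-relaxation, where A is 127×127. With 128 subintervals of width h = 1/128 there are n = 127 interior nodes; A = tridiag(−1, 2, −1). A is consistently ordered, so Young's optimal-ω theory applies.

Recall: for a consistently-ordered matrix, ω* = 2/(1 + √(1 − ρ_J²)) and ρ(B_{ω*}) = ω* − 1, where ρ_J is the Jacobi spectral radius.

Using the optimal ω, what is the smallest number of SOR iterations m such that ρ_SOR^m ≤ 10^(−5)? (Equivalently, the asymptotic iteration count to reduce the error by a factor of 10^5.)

m = 235

spectrum of D⁻¹(L+U) = {cos(kπ/128) : 1≤k≤127}; ρ_J = cos(π/128) = 0.9996988.
root = sin(π/128) = 0.0245412  (since 1−cos² = sin²).
[ω*] 2 ÷ (1 + 0.0245412) = 2 ÷ 1.0245412 = 1.9520933.
ρ_SOR = ω* − 1 ≈ 0.9520933.
5·ln10 = 11.5129; −ln(0.9520933) = 0.0490922; m = ⌈11.5129/0.0490922⌉ = ⌈234.516⌉ = 235.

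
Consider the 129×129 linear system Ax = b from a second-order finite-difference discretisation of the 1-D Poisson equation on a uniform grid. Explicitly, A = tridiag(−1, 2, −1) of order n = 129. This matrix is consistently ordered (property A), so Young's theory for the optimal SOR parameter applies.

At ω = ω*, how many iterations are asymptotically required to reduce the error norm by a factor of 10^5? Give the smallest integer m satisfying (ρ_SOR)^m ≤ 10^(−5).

m = 239

ρ_J = max_k |cos(kπ/130)| = cos(π/130) = 0.9997080
1 − cos²(π/130) = sin²(π/130) ⇒ √(1−ρ_J²) = sin(π/130) = 0.0241637.
So ω* = 2/1.0241637 = 1.9528128 (Young).
ρ_SOR = ω* − 1 = 1.9528128 − 1 = 0.9528128.
For 5 digits: m = 5·ln10 / (−ln 0.9528128) = 11.5129/0.0483368 = 238.181; round up → m = 239.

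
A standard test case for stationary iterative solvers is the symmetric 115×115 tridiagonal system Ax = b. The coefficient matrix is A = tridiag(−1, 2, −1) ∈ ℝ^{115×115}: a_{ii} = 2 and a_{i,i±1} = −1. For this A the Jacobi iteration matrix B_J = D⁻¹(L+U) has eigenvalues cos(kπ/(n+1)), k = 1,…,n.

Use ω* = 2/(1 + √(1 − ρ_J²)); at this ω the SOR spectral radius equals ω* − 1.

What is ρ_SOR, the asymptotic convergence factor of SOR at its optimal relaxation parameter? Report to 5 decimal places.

spectrum of D⁻¹(L+U) = {cos(kπ/116) : 1≤k≤115}; ρ_J = cos(π/116) = 0.99963.
√(1−ρ_J²) = |sin(π/116)| = 0.027079
Young: ω* = 2/(1+√(1−ρ_J²)) = 2/(1+0.027079) = 2/1.027079 = 1.94727.
[ρ_SOR] ω* − 1 = 0.94727.

ρ_SOR = 0.94727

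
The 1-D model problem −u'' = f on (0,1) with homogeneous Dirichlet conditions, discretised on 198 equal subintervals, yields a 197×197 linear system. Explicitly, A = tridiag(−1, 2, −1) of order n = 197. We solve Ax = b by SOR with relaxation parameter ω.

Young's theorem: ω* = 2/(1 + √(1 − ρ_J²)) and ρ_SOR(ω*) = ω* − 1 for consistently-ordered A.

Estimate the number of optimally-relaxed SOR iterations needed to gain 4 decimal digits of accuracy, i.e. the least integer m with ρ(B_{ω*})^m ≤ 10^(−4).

With n=197, ρ(Jacobi) = cos(π/198) = 0.9998741.
√(1−ρ_J²) simplifies to sin(π/198) = 0.0158660.
So ω* = 2/1.0158660 = 1.9687636 (Young).
ρ(B_{ω*}) = ω*−1 = 0.9687636
Need (0.9687636)^m ≤ 10^(−4): m ≥ 4·ln10/|ln 0.9687636| = 9.21034/0.0317347 = 290.229 ⇒ m = 291.

m = 291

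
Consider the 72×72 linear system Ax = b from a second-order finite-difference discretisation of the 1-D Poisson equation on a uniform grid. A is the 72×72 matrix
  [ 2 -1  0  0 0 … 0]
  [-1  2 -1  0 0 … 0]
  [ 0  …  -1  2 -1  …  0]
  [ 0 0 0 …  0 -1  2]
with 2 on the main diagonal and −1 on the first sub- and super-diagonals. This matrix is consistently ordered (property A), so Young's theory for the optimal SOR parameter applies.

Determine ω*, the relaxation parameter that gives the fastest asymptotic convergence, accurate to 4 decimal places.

n=72: λ(B_J) = 1 − λ(A)/2 = cos(kπ/73); k=1 gives ρ_J = 0.9991.
√(1−ρ_J²) = |sin(π/73)| = 0.04302
So ω* = 2/1.04302 = 1.9175 (Young).
Hence ρ(B_{ω*}) = 1.9175 − 1 = 0.9175.

ω* = 1.9175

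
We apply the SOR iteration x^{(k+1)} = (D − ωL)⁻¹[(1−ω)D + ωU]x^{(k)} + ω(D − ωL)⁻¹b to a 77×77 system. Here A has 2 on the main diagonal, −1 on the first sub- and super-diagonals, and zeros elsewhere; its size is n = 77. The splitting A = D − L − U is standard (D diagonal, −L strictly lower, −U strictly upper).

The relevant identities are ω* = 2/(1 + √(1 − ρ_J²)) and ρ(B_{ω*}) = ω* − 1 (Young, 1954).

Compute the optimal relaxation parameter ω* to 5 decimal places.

ω* = 1.92259

[ρ_J] n=77: ρ(B_J) = cos(π/(n+1)) = cos(π/78) = 0.99919.
1 − cos²(π/78) = sin²(π/78) ⇒ √(1−ρ_J²) = sin(π/78) = 0.040266.
So ω* = 2/1.040266 = 1.92259 (Young).
At ω = 1.92259 every |λ(B_ω)| = ω−1, so ρ_SOR = 0.92259.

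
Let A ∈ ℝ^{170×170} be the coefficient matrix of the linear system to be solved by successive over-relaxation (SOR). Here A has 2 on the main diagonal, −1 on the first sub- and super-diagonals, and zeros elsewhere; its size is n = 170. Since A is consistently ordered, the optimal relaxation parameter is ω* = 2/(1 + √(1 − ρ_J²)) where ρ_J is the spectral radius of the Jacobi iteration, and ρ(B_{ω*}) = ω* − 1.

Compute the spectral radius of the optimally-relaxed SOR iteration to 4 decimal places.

spectrum of D⁻¹(L+U) = {cos(kπ/171) : 1≤k≤170}; ρ_J = cos(π/171) = 0.9998.
1 − cos²(π/171) = sin²(π/171) ⇒ √(1−ρ_J²) = sin(π/171) = 0.01837.
ω* = 2/(1 + 0.01837) = 2/1.01837 = 1.9639.
ρ_SOR = ω* − 1 = 1.9639 − 1 = 0.9639.

ρ_SOR = 0.9639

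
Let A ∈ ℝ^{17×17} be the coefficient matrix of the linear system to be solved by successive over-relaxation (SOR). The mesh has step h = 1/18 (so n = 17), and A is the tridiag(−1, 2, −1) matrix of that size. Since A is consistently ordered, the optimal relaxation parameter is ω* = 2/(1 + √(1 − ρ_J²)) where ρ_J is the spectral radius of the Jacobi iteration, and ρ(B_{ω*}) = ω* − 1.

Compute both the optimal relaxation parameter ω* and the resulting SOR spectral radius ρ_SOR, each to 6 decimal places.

ω* = 1.704088, ρ_SOR = 0.704088

½·tridiag(1,0,1) at n=17: λ_k = cos(kπ/18); max |λ| at k=1 ⇒ ρ_J = cos(π/18) ≈ 0.984808.
√(1 − cos²(π/18)) = sin(π/18) ≈ 0.1736482.
Then 2/(1+√(1−ρ_J²)) = 2/(1+0.1736482); ω* = 2/1.1736482 = 1.704088.
[ρ_SOR] ω* − 1 = 0.704088.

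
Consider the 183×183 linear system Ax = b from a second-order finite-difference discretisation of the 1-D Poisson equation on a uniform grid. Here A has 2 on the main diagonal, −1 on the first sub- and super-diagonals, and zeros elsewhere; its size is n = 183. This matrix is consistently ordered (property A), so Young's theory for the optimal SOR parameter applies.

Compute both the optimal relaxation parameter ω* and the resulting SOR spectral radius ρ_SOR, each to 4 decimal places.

ω* = 1.9664, ρ_SOR = 0.9664

ρ_J = max_k |cos(kπ/184)| = cos(π/184) = 0.9999
root = sin(π/184) = 0.01707  (since 1−cos² = sin²).
ω* = 2/(1+0.01707) = 1.9664
ρ_SOR = ω* − 1 ≈ 0.9664.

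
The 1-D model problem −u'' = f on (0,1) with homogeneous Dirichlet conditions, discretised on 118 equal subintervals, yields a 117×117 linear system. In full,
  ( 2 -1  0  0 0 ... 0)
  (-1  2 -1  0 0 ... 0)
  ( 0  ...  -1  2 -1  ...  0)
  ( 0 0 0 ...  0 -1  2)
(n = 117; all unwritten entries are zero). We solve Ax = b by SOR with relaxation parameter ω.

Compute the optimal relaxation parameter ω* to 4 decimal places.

ω* = 1.9481

B_J for the 117×117 system has eigenvalues cos(kπ/118); ρ_J = cos(π/118) = 0.9996.
root = sin(π/118) = 0.02662  (since 1−cos² = sin²).
[ω*] 2 ÷ (1 + 0.02662) = 2 ÷ 1.02662 = 1.9481.
and ρ(B_{ω*}) = 1.9481 − 1 = 0.9481.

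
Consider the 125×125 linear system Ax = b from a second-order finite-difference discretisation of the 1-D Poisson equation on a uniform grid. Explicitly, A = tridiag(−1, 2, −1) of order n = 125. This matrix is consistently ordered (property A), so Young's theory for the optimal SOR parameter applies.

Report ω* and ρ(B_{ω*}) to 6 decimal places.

½·tridiag(1,0,1) at n=125: λ_k = cos(kπ/126); max |λ| at k=1 ⇒ ρ_J = cos(π/126) ≈ 0.999689.
√(1 − cos²(π/126)) = sin(π/126) ≈ 0.0249307.
So ω* = 2/1.0249307 = 1.951351 (Young).
ρ(B_{ω*}) = ω*−1 = 0.951351

ω* = 1.951351, ρ_SOR = 0.951351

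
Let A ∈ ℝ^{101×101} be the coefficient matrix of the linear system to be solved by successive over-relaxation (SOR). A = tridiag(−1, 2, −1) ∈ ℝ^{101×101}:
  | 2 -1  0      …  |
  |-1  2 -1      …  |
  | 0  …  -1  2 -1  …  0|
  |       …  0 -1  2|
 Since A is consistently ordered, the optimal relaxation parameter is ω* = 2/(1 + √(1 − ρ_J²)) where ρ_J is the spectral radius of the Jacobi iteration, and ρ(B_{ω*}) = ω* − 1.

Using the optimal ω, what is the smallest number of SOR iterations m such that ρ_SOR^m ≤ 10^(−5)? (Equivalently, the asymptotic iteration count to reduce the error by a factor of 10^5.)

m = 187

½·tridiag(1,0,1) at n=101: λ_k = cos(kπ/102); max |λ| at k=1 ⇒ ρ_J = cos(π/102) ≈ 0.9995257.
√(1 − cos²(π/102)) = sin(π/102) ≈ 0.0307951.
Then 2/(1+√(1−ρ_J²)) = 2/(1+0.0307951); ω* = 2/1.0307951 = 1.9402498.
Hence ρ(B_{ω*}) = 1.9402498 − 1 = 0.9402498.
Need (0.9402498)^m ≤ 10^(−5): m ≥ 5·ln10/|ln 0.9402498| = 11.5129/0.0616097 = 186.868 ⇒ m = 187.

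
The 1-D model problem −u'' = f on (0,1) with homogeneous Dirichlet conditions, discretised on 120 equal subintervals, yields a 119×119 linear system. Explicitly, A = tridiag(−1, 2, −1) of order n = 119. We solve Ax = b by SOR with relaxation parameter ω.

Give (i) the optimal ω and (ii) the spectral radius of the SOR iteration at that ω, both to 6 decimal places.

ω* = 1.948982, ρ_SOR = 0.948982

½·tridiag(1,0,1) at n=119: λ_k = cos(kπ/120); max |λ| at k=1 ⇒ ρ_J = cos(π/120) ≈ 0.999657.
√(1−ρ_J²) = |sin(π/120)| = 0.0261769
ω* = 2/(1 + 0.0261769) = 2/1.0261769 = 1.948982.
ρ_SOR = ω* − 1 = 1.948982 − 1 = 0.948982.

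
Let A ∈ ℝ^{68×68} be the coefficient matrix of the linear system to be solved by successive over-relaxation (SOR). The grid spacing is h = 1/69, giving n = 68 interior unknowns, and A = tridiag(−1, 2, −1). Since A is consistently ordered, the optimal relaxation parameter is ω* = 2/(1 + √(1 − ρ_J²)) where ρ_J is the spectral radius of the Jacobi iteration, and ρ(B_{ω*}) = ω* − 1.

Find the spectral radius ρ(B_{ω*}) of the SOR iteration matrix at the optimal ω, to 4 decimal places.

ρ_SOR = 0.9129

n=68: λ(B_J) = 1 − λ(A)/2 = cos(kπ/69); k=1 gives ρ_J = 0.9990.
√(1 − cos²(π/69)) = sin(π/69) ≈ 0.04551.
ω* = 2/(1 + 0.04551) = 2/1.04551 = 1.9129.
and ρ(B_{ω*}) = 1.9129 − 1 = 0.9129.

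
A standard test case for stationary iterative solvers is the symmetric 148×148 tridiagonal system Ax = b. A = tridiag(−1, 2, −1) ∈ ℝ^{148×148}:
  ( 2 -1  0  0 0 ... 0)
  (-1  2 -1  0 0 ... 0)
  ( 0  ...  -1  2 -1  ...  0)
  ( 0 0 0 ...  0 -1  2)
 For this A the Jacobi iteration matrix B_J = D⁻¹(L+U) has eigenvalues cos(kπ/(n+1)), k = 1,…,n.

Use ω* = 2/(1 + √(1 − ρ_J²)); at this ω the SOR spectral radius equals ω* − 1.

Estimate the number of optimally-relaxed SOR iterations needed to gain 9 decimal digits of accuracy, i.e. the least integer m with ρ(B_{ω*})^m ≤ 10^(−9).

½·tridiag(1,0,1) at n=148: λ_k = cos(kπ/149); max |λ| at k=1 ⇒ ρ_J = cos(π/149) ≈ 0.9997777.
√(1−ρ_J²) simplifies to sin(π/149) = 0.0210830.
Then 2/(1+√(1−ρ_J²)) = 2/(1+0.0210830); ω* = 2/1.0210830 = 1.9587046.
Hence ρ(B_{ω*}) = 1.9587046 − 1 = 0.9587046.
(0.9587046)^m ≤ 10^{−9}  ⇒  m·ln(0.9587046) ≤ −9·ln10  ⇒  m ≥ 491.396  ⇒  m = 492

m = 492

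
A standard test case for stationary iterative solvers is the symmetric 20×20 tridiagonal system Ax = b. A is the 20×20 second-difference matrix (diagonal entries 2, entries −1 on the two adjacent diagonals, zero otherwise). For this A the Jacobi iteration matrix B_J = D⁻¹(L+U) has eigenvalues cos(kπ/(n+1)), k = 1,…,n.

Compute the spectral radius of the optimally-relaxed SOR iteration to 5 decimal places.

[ρ_J] n=20: ρ(B_J) = cos(π/(n+1)) = cos(π/21) = 0.98883.
√(1 − cos²(π/21)) = sin(π/21) ≈ 0.149042.
So ω* = 2/1.149042 = 1.74058 (Young).
ρ(B_{ω*}) = ω*−1 = 0.74058

ρ_SOR = 0.74058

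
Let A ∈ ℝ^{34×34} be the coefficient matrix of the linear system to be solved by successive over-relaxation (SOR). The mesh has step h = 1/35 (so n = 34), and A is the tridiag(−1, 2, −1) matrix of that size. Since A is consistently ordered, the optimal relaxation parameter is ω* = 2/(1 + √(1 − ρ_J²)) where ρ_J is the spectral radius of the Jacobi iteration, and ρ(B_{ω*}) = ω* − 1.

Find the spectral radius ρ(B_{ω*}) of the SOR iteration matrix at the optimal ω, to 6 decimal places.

ρ_SOR = 0.835470

[ρ_J] n=34: ρ(B_J) = cos(π/(n+1)) = cos(π/35) = 0.995974.
1 − cos²(π/35) = sin²(π/35) ⇒ √(1−ρ_J²) = sin(π/35) = 0.0896393.
[ω*] 2 ÷ (1 + 0.0896393) = 2 ÷ 1.0896393 = 1.835470.
ρ(B_{ω*}) = ω*−1 = 0.835470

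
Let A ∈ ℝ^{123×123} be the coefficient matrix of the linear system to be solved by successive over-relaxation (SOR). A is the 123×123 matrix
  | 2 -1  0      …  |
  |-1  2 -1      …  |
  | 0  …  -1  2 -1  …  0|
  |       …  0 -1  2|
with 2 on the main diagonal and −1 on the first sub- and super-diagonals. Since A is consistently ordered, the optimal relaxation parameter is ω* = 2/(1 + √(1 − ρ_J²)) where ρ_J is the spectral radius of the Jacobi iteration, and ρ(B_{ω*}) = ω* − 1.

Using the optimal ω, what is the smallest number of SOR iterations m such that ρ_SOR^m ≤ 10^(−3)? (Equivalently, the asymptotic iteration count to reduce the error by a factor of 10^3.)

½·tridiag(1,0,1) at n=123: λ_k = cos(kπ/124); max |λ| at k=1 ⇒ ρ_J = cos(π/124) ≈ 0.9996791.
√(1−ρ_J²) simplifies to sin(π/124) = 0.0253327.
ω* = 2 / (1 + 0.0253327) = 2 / 1.0253327 ≈ 1.9505864.
and ρ(B_{ω*}) = 1.9505864 − 1 = 0.9505864.
3·ln10 = 6.90776; −ln(0.9505864) = 0.0506762; m = ⌈6.90776/0.0506762⌉ = ⌈136.312⌉ = 137.

m = 137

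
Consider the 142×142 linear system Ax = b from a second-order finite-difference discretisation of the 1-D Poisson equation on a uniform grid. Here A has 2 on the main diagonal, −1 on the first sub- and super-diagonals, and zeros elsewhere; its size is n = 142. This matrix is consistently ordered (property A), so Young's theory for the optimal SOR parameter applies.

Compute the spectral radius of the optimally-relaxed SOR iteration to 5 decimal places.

½·tridiag(1,0,1) at n=142: λ_k = cos(kπ/143); max |λ| at k=1 ⇒ ρ_J = cos(π/143) ≈ 0.99976.
√(1 − cos²(π/143)) = sin(π/143) ≈ 0.021967.
So ω* = 2/1.021967 = 1.95701 (Young).
ρ_SOR = ω* − 1 = 1.95701 − 1 = 0.95701.

ρ_SOR = 0.95701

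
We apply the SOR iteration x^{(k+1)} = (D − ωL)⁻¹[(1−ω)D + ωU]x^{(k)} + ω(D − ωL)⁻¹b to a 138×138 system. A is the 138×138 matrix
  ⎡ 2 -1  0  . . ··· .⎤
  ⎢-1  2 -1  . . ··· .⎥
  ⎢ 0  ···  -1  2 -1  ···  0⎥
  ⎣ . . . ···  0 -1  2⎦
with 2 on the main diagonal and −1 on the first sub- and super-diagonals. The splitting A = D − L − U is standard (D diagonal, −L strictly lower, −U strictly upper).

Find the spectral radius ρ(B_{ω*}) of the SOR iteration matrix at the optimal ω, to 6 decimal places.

With n=138, ρ(Jacobi) = cos(π/139) = 0.999745.
1 − cos²(π/139) = sin²(π/139) ⇒ √(1−ρ_J²) = sin(π/139) = 0.0225995.
ω* = 2 / (1 + 0.0225995) = 2 / 1.0225995 ≈ 1.955800.
ρ(B_{ω*}) = ω*−1 = 0.955800

ρ_SOR = 0.955800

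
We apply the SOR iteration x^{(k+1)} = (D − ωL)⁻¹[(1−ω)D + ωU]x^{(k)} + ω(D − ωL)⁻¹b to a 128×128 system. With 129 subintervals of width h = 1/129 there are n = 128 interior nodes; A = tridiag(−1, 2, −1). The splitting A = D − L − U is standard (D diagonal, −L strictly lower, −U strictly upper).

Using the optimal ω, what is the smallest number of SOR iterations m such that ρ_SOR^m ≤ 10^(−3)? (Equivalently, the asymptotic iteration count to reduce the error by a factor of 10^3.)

spectrum of D⁻¹(L+U) = {cos(kπ/129) : 1≤k≤128}; ρ_J = cos(π/129) = 0.9997035.
√(1−ρ_J²) simplifies to sin(π/129) = 0.0243510.
ω* = 2 / (1 + 0.0243510) = 2 / 1.0243510 ≈ 1.9524558.
At ω = 1.9524558 every |λ(B_ω)| = ω−1, so ρ_SOR = 0.9524558.
m ≥ 3·ln10 / (−ln 0.9524558) = 141.809; smallest integer m = 142.

m = 142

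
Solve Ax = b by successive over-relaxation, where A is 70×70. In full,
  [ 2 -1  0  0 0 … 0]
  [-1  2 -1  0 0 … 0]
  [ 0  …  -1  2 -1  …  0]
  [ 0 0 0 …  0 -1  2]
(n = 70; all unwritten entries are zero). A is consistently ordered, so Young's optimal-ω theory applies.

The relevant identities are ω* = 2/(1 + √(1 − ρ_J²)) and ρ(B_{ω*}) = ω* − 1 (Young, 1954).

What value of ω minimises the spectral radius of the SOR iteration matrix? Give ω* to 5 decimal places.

ω* = 1.91528

ρ_J = max_k |cos(kπ/71)| = cos(π/71) = 0.99902
root = sin(π/71) = 0.044233  (since 1−cos² = sin²).
Young: ω* = 2/(1+√(1−ρ_J²)) = 2/(1+0.044233) = 2/1.044233 = 1.91528.
and ρ(B_{ω*}) = 1.91528 − 1 = 0.91528.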